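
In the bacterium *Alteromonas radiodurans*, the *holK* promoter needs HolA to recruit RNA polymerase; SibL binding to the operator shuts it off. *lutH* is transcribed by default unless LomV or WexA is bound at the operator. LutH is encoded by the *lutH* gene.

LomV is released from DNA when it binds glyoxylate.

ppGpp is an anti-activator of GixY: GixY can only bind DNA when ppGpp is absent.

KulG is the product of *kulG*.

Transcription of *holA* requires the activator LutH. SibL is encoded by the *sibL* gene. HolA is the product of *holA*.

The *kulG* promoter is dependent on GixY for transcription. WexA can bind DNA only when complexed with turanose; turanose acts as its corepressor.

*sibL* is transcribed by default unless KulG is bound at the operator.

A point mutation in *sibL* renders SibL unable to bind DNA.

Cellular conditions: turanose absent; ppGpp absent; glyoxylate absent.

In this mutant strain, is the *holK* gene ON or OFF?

Glyoxylate is absent, so LomV is active.
Turanose is absent, so WexA is inactive.
With repressor LomV bound, *lutH* is not transcribed.
So LutH is not produced.
Required activator LutH is absent, so *holA* is not transcribed.
So HolA is not produced.
SibL is non-functional in this strain, so it has no effect.
Required activator HolA is absent, so *holK* is not transcribed.

OFF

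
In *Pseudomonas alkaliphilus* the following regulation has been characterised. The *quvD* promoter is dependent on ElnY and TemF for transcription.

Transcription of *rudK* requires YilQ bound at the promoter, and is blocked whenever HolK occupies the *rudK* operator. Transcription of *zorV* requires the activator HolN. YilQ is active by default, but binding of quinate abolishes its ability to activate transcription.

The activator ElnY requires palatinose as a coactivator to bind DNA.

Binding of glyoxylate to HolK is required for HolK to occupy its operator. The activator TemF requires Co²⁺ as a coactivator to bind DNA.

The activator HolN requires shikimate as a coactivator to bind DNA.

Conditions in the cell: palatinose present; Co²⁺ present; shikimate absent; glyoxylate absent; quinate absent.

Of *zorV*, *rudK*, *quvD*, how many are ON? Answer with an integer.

Shikimate is absent, so HolN is inactive.
Required activator HolN is absent, so *zorV* is not transcribed.
→ *zorV* is OFF.
Glyoxylate is absent, so HolK is inactive.
Quinate is absent, so YilQ is active.
No repressor is bound and YilQ is active, so *rudK* is transcribed.
→ *rudK* is ON.
Palatinose is present, so ElnY is active.
Co²⁺ is present, so TemF is active.
No repressor is bound and ElnY and TemF are active, so *quvD* is transcribed.
→ *quvD* is ON.
2 of the 3 genes are transcribed.

2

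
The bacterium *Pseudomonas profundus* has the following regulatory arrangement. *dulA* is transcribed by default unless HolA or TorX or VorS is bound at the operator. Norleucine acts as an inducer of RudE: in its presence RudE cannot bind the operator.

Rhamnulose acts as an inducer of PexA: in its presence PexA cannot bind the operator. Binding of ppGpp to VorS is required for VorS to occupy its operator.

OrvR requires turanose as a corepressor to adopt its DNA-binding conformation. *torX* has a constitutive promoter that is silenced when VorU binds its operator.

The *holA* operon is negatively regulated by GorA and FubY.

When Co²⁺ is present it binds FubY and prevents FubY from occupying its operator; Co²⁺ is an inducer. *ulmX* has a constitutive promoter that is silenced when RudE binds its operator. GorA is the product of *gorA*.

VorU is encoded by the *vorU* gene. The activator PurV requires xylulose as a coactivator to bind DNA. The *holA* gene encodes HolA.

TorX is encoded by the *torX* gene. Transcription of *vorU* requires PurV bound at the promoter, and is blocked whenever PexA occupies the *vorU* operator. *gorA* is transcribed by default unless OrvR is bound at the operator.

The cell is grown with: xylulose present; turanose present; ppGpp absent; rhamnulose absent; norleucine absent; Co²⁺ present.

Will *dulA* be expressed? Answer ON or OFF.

Turanose is present, so OrvR is active.
With repressor OrvR bound, *gorA* is not transcribed.
So GorA is not produced.
Co²⁺ is present, so FubY is inactive.
With no repressor bound, *holA* is transcribed.
So HolA is produced and active.
Rhamnulose is absent, so PexA is active.
Xylulose is present, so PurV is active.
With repressor PexA bound, *vorU* is not transcribed.
So VorU is not produced.
With no repressor bound, *torX* is transcribed.
So TorX is produced and active.
ppGpp is absent, so VorS is inactive.
With repressor HolA bound, *dulA* is not transcribed.

OFF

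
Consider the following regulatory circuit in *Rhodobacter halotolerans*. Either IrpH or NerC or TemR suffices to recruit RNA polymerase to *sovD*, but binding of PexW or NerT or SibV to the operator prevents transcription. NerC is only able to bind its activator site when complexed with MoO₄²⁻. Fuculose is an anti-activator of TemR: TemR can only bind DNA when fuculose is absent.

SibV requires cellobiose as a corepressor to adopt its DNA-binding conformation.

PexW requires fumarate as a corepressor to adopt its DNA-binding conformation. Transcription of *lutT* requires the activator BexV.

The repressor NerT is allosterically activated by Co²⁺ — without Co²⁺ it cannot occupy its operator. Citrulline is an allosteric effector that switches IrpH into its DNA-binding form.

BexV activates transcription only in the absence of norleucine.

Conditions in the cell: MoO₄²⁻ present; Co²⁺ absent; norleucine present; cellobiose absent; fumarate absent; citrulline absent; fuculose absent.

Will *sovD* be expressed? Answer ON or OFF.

ON

Citrulline is absent, so IrpH is inactive.
MoO₄²⁻ is present, so NerC is active.
Fumarate is absent, so PexW is inactive.
Fuculose is absent, so TemR is active.
Co²⁺ is absent, so NerT is inactive.
Cellobiose is absent, so SibV is inactive.
Activator NerC is present, so *sovD* is transcribed.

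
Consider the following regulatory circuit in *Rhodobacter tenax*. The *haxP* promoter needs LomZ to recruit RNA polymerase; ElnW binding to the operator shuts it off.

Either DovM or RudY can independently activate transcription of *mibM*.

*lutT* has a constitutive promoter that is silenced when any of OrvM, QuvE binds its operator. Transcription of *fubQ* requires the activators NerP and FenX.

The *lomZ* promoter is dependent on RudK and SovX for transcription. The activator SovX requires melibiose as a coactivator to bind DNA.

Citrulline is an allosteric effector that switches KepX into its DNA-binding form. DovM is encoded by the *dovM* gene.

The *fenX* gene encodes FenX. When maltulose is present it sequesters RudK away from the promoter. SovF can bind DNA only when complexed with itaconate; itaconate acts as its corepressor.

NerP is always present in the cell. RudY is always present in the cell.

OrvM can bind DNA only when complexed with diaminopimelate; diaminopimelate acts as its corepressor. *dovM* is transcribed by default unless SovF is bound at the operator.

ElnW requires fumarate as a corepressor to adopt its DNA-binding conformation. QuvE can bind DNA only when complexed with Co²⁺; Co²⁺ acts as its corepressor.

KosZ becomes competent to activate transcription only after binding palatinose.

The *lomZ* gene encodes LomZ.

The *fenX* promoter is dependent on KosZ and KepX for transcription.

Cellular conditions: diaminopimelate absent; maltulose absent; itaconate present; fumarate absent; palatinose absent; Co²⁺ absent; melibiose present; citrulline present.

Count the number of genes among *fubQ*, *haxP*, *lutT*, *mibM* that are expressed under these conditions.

NerP is produced constitutively and is active.
Palatinose is absent, so KosZ is inactive.
Citrulline is present, so KepX is active.
Required activator KosZ is absent, so *fenX* is not transcribed.
So FenX is not produced.
Required activator FenX is absent, so *fubQ* is not transcribed.
→ *fubQ* is OFF.
Maltulose is absent, so RudK is active.
Melibiose is present, so SovX is active.
No repressor is bound and RudK and SovX are active, so *lomZ* is transcribed.
So LomZ is produced and active.
Fumarate is absent, so ElnW is inactive.
No repressor is bound and LomZ is active, so *haxP* is transcribed.
→ *haxP* is ON.
Diaminopimelate is absent, so OrvM is inactive.
Co²⁺ is absent, so QuvE is inactive.
With no repressor bound, *lutT* is transcribed.
→ *lutT* is ON.
Itaconate is present, so SovF is active.
With repressor SovF bound, *dovM* is not transcribed.
So DovM is not produced.
RudY is produced constitutively and is active.
Activator RudY is present, so *mibM* is transcribed.
→ *mibM* is ON.
3 of the 4 genes are transcribed.

3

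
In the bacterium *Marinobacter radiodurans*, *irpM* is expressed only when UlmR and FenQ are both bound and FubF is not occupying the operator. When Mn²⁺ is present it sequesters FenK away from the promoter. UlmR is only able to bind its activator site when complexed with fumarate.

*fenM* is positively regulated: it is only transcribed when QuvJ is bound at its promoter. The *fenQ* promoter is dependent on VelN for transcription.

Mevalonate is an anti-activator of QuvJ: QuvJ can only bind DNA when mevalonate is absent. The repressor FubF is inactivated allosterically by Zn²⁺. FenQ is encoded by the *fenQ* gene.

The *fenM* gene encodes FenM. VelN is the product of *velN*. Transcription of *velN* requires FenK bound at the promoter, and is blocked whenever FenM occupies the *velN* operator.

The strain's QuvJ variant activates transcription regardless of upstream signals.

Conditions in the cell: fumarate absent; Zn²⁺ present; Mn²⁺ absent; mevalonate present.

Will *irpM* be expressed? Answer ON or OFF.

Fumarate is absent, so UlmR is inactive.
QuvJ is constitutively active in this strain.
No repressor is bound and QuvJ is active, so *fenM* is transcribed.
So FenM is produced and active.
Mn²⁺ is absent, so FenK is active.
With repressor FenM bound, *velN* is not transcribed.
So VelN is not produced.
Required activator VelN is absent, so *fenQ* is not transcribed.
So FenQ is not produced.
Zn²⁺ is present, so FubF is inactive.
Required activator UlmR is absent, so *irpM* is not transcribed.

OFF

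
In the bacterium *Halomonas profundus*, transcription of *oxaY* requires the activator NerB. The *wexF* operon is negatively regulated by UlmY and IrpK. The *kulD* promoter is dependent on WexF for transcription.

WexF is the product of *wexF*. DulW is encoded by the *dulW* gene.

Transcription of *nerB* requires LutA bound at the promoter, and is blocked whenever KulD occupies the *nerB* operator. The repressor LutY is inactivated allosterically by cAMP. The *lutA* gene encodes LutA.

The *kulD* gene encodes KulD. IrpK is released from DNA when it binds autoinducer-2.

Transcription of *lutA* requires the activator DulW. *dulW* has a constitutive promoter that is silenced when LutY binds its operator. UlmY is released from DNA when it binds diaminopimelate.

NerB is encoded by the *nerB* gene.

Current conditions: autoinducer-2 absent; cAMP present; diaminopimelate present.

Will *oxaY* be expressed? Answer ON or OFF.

ON

Diaminopimelate is present, so UlmY is inactive.
Autoinducer-2 is absent, so IrpK is active.
With repressor IrpK bound, *wexF* is not transcribed.
So WexF is not produced.
Required activator WexF is absent, so *kulD* is not transcribed.
So KulD is not produced.
cAMP is present, so LutY is inactive.
With no repressor bound, *dulW* is transcribed.
So DulW is produced and active.
No repressor is bound and DulW is active, so *lutA* is transcribed.
So LutA is produced and active.
No repressor is bound and LutA is active, so *nerB* is transcribed.
So NerB is produced and active.
No repressor is bound and NerB is active, so *oxaY* is transcribed.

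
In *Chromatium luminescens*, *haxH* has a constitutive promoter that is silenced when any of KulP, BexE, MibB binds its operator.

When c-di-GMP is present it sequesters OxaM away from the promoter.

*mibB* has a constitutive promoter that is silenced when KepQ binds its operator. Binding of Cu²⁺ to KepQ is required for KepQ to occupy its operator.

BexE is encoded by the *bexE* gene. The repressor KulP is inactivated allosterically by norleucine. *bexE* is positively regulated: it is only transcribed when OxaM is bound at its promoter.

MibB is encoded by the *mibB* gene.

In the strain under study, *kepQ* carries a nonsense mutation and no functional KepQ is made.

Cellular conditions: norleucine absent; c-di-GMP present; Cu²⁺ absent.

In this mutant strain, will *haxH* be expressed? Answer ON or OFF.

Norleucine is absent, so KulP is active.
c-di-GMP is present, so OxaM is inactive.
Required activator OxaM is absent, so *bexE* is not transcribed.
So BexE is not produced.
KepQ is non-functional in this strain, so it has no effect.
With no repressor bound, *mibB* is transcribed.
So MibB is produced and active.
With repressor KulP bound, *haxH* is not transcribed.

OFF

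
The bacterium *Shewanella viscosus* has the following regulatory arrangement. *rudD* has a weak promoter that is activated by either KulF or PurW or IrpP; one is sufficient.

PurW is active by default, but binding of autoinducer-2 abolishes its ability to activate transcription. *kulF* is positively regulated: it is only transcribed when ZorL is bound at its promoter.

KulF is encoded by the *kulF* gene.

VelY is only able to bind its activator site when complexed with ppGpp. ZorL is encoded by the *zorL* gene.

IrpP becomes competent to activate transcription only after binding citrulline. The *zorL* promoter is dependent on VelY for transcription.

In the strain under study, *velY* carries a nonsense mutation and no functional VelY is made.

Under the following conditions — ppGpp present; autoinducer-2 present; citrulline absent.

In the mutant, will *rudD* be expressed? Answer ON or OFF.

VelY is non-functional in this strain, so it has no effect.
Required activator VelY is absent, so *zorL* is not transcribed.
So ZorL is not produced.
Required activator ZorL is absent, so *kulF* is not transcribed.
So KulF is not produced.
Autoinducer-2 is present, so PurW is inactive.
Citrulline is absent, so IrpP is inactive.
No activator is available at the *rudD* promoter, so *rudD* is not transcribed.

OFF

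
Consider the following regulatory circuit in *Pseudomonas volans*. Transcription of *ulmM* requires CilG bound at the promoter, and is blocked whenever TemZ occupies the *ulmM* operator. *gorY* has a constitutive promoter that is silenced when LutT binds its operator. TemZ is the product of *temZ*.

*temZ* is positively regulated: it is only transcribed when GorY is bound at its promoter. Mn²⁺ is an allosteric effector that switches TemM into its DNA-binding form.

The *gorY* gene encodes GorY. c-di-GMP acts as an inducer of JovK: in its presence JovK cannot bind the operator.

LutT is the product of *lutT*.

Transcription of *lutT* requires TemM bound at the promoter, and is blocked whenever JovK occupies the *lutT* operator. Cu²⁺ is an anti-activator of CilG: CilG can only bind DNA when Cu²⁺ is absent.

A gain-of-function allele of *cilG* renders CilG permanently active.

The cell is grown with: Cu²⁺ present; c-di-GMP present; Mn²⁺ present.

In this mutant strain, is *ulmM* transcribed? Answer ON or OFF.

c-di-GMP is present, so JovK is inactive.
Mn²⁺ is present, so TemM is active.
No repressor is bound and TemM is active, so *lutT* is transcribed.
So LutT is produced and active.
With repressor LutT bound, *gorY* is not transcribed.
So GorY is not produced.
Required activator GorY is absent, so *temZ* is not transcribed.
So TemZ is not produced.
CilG is constitutively active in this strain.
No repressor is bound and CilG is active, so *ulmM* is transcribed.

ON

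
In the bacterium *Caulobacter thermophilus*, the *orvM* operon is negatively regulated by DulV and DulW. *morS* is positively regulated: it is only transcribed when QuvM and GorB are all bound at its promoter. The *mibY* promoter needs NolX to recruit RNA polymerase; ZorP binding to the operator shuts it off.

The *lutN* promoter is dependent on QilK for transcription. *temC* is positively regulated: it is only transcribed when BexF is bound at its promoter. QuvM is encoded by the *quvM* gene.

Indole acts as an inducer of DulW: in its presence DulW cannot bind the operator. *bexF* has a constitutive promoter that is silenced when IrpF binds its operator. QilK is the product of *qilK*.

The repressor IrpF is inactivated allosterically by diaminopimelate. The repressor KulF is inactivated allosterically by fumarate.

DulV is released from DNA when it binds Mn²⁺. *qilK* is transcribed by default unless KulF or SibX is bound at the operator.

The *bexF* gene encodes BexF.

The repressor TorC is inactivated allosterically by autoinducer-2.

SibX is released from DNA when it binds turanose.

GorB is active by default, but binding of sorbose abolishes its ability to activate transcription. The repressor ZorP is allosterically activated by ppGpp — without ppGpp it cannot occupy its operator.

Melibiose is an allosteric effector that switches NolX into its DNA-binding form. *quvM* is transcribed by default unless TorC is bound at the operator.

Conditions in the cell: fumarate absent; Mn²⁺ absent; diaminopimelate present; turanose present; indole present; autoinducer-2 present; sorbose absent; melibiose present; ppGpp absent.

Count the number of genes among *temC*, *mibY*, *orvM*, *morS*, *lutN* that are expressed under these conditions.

3

Diaminopimelate is present, so IrpF is inactive.
With no repressor bound, *bexF* is transcribed.
So BexF is produced and active.
No repressor is bound and BexF is active, so *temC* is transcribed.
→ *temC* is ON.
Melibiose is present, so NolX is active.
ppGpp is absent, so ZorP is inactive.
No repressor is bound and NolX is active, so *mibY* is transcribed.
→ *mibY* is ON.
Mn²⁺ is absent, so DulV is active.
Indole is present, so DulW is inactive.
With repressor DulV bound, *orvM* is not transcribed.
→ *orvM* is OFF.
Autoinducer-2 is present, so TorC is inactive.
With no repressor bound, *quvM* is transcribed.
So QuvM is produced and active.
Sorbose is absent, so GorB is active.
No repressor is bound and QuvM and GorB are active, so *morS* is transcribed.
→ *morS* is ON.
Fumarate is absent, so KulF is active.
Turanose is present, so SibX is inactive.
With repressor KulF bound, *qilK* is not transcribed.
So QilK is not produced.
Required activator QilK is absent, so *lutN* is not transcribed.
→ *lutN* is OFF.
3 of the 5 genes are transcribed.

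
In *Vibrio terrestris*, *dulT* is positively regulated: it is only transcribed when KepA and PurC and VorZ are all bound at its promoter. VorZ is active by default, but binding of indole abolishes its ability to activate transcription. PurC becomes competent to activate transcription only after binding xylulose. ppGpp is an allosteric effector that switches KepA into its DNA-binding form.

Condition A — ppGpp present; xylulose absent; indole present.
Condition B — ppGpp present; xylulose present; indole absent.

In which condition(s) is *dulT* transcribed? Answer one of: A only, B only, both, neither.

B only

Condition A:
ppGpp is present, so KepA is active.
Xylulose is absent, so PurC is inactive.
Indole is present, so VorZ is inactive.
Required activator PurC is absent, so *dulT* is not transcribed.
→ *dulT* is OFF in A.
Condition B:
ppGpp is present, so KepA is active.
Xylulose is present, so PurC is active.
Indole is absent, so VorZ is active.
No repressor is bound and KepA and PurC and VorZ are active, so *dulT* is transcribed.
→ *dulT* is ON in B.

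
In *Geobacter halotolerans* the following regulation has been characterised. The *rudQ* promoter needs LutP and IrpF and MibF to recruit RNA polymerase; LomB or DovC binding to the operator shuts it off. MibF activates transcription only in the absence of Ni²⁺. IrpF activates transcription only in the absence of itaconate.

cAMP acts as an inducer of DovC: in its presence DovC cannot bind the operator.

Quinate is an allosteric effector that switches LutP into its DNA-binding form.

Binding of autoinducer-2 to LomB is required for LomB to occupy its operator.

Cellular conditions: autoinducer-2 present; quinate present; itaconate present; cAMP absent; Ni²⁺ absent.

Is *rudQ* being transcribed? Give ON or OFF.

OFF

Quinate is present, so LutP is active.
Itaconate is present, so IrpF is inactive.
Ni²⁺ is absent, so MibF is active.
Autoinducer-2 is present, so LomB is active.
cAMP is absent, so DovC is active.
With repressor LomB bound, *rudQ* is not transcribed.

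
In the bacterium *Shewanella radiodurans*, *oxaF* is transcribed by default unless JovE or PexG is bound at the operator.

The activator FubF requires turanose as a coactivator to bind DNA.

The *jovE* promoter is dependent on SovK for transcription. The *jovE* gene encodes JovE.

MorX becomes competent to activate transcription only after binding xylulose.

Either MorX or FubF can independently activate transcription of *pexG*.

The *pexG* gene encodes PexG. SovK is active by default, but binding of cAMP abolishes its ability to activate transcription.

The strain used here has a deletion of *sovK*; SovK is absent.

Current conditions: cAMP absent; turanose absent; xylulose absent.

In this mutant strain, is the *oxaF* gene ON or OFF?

ON

SovK is non-functional in this strain, so it has no effect.
Required activator SovK is absent, so *jovE* is not transcribed.
So JovE is not produced.
Xylulose is absent, so MorX is inactive.
Turanose is absent, so FubF is inactive.
No activator is available at the *pexG* promoter, so *pexG* is not transcribed.
So PexG is not produced.
With no repressor bound, *oxaF* is transcribed.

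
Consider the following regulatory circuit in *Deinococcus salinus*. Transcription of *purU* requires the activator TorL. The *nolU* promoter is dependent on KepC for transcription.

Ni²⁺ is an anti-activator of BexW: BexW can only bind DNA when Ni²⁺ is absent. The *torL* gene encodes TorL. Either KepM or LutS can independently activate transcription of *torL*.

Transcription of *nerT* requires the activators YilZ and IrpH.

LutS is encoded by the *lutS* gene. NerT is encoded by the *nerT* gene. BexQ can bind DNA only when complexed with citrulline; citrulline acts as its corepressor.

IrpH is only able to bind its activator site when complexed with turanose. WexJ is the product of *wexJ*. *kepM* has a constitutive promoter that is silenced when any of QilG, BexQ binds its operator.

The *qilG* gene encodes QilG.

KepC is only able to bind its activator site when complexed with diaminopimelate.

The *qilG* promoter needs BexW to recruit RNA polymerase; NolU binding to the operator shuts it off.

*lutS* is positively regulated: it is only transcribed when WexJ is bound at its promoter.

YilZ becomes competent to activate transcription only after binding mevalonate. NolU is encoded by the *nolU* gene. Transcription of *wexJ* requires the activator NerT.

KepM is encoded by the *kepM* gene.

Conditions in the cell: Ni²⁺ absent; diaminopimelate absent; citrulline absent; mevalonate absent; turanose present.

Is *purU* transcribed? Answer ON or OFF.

Diaminopimelate is absent, so KepC is inactive.
Required activator KepC is absent, so *nolU* is not transcribed.
So NolU is not produced.
Ni²⁺ is absent, so BexW is active.
No repressor is bound and BexW is active, so *qilG* is transcribed.
So QilG is produced and active.
Citrulline is absent, so BexQ is inactive.
With repressor QilG bound, *kepM* is not transcribed.
So KepM is not produced.
Mevalonate is absent, so YilZ is inactive.
Turanose is present, so IrpH is active.
Required activator YilZ is absent, so *nerT* is not transcribed.
So NerT is not produced.
Required activator NerT is absent, so *wexJ* is not transcribed.
So WexJ is not produced.
Required activator WexJ is absent, so *lutS* is not transcribed.
So LutS is not produced.
No activator is available at the *torL* promoter, so *torL* is not transcribed.
So TorL is not produced.
Required activator TorL is absent, so *purU* is not transcribed.

OFF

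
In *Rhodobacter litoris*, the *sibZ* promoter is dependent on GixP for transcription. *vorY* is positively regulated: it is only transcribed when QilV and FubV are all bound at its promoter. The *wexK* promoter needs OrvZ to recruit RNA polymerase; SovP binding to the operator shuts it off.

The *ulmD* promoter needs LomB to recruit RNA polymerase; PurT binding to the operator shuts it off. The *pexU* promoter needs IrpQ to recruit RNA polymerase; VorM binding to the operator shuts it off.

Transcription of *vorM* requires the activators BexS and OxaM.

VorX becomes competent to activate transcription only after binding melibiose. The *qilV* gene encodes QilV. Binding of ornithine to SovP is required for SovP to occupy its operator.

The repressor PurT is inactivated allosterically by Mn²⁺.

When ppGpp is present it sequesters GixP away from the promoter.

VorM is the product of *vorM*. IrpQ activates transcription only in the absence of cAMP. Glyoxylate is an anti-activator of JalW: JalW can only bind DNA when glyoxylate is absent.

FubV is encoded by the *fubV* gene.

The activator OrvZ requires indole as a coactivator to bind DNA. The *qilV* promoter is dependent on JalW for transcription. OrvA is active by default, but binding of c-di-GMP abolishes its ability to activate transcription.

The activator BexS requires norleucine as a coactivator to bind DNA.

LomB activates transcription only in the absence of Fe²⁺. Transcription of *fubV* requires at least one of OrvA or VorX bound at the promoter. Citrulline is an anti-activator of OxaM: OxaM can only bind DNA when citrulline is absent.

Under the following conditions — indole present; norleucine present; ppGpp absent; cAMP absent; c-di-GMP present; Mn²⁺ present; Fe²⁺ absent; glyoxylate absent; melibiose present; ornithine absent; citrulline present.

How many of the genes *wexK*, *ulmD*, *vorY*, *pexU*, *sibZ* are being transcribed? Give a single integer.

5

Indole is present, so OrvZ is active.
Ornithine is absent, so SovP is inactive.
No repressor is bound and OrvZ is active, so *wexK* is transcribed.
→ *wexK* is ON.
Mn²⁺ is present, so PurT is inactive.
Fe²⁺ is absent, so LomB is active.
No repressor is bound and LomB is active, so *ulmD* is transcribed.
→ *ulmD* is ON.
Glyoxylate is absent, so JalW is active.
No repressor is bound and JalW is active, so *qilV* is transcribed.
So QilV is produced and active.
c-di-GMP is present, so OrvA is inactive.
Melibiose is present, so VorX is active.
Activator VorX is present, so *fubV* is transcribed.
So FubV is produced and active.
No repressor is bound and QilV and FubV are active, so *vorY* is transcribed.
→ *vorY* is ON.
cAMP is absent, so IrpQ is active.
Norleucine is present, so BexS is active.
Citrulline is present, so OxaM is inactive.
Required activator OxaM is absent, so *vorM* is not transcribed.
So VorM is not produced.
No repressor is bound and IrpQ is active, so *pexU* is transcribed.
→ *pexU* is ON.
ppGpp is absent, so GixP is active.
No repressor is bound and GixP is active, so *sibZ* is transcribed.
→ *sibZ* is ON.
5 of the 5 genes are transcribed.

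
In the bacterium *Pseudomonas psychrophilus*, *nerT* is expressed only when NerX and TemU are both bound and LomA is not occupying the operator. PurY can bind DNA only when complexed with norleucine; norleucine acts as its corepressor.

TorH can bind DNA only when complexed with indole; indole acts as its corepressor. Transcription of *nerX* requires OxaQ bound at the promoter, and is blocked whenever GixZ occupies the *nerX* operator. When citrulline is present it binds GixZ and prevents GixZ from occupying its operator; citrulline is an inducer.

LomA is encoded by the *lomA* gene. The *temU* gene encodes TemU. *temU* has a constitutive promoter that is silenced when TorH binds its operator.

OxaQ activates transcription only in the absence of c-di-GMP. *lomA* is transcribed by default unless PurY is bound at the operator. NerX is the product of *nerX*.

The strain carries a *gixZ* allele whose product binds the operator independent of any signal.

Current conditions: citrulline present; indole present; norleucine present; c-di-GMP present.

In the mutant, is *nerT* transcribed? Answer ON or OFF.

OFF

c-di-GMP is present, so OxaQ is inactive.
GixZ is constitutively active in this strain.
With repressor GixZ bound, *nerX* is not transcribed.
So NerX is not produced.
Norleucine is present, so PurY is active.
With repressor PurY bound, *lomA* is not transcribed.
So LomA is not produced.
Indole is present, so TorH is active.
With repressor TorH bound, *temU* is not transcribed.
So TemU is not produced.
Required activator NerX is absent, so *nerT* is not transcribed.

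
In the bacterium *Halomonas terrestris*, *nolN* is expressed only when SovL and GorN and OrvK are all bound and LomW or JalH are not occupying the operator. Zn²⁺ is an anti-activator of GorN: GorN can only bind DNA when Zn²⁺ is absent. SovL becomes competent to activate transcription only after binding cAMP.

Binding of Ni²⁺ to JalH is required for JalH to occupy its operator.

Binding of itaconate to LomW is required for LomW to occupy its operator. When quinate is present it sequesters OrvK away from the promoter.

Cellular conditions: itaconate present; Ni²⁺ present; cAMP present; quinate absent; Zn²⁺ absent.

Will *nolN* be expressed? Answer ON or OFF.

OFF

Itaconate is present, so LomW is active.
cAMP is present, so SovL is active.
Zn²⁺ is absent, so GorN is active.
Quinate is absent, so OrvK is active.
Ni²⁺ is present, so JalH is active.
With repressor LomW bound, *nolN* is not transcribed.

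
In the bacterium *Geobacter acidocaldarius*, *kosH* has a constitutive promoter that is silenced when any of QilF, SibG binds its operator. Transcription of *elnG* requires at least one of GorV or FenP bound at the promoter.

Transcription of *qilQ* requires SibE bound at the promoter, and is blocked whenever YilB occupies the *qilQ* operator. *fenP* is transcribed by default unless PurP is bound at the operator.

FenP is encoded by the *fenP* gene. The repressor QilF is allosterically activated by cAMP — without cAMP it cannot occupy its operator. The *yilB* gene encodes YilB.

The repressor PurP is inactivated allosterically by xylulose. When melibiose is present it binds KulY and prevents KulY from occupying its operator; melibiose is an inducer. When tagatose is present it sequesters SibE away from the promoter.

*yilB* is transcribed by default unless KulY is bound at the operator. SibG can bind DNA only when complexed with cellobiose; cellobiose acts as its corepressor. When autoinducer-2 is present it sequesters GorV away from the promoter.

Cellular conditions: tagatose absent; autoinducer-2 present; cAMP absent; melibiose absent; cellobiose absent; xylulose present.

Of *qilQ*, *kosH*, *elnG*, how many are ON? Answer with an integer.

3

Tagatose is absent, so SibE is active.
Melibiose is absent, so KulY is active.
With repressor KulY bound, *yilB* is not transcribed.
So YilB is not produced.
No repressor is bound and SibE is active, so *qilQ* is transcribed.
→ *qilQ* is ON.
cAMP is absent, so QilF is inactive.
Cellobiose is absent, so SibG is inactive.
With no repressor bound, *kosH* is transcribed.
→ *kosH* is ON.
Autoinducer-2 is present, so GorV is inactive.
Xylulose is present, so PurP is inactive.
With no repressor bound, *fenP* is transcribed.
So FenP is produced and active.
Activator FenP is present, so *elnG* is transcribed.
→ *elnG* is ON.
3 of the 3 genes are transcribed.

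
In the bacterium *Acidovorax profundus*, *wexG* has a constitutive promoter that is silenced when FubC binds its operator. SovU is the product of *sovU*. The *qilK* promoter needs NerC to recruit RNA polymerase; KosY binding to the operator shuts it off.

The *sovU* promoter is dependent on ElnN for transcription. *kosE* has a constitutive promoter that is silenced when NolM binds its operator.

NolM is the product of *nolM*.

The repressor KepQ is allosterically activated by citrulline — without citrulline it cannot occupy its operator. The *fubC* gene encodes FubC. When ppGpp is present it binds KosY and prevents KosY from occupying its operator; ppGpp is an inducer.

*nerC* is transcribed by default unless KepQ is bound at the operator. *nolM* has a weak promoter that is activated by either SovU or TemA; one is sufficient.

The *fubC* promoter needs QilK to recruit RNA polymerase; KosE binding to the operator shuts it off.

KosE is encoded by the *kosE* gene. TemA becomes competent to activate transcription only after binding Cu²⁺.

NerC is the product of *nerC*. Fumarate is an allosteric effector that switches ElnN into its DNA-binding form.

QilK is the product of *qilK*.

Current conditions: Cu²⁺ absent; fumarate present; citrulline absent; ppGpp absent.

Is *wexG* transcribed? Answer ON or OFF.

ON

Fumarate is present, so ElnN is active.
No repressor is bound and ElnN is active, so *sovU* is transcribed.
So SovU is produced and active.
Cu²⁺ is absent, so TemA is inactive.
Activator SovU is present, so *nolM* is transcribed.
So NolM is produced and active.
With repressor NolM bound, *kosE* is not transcribed.
So KosE is not produced.
Citrulline is absent, so KepQ is inactive.
With no repressor bound, *nerC* is transcribed.
So NerC is produced and active.
ppGpp is absent, so KosY is active.
With repressor KosY bound, *qilK* is not transcribed.
So QilK is not produced.
Required activator QilK is absent, so *fubC* is not transcribed.
So FubC is not produced.
With no repressor bound, *wexG* is transcribed.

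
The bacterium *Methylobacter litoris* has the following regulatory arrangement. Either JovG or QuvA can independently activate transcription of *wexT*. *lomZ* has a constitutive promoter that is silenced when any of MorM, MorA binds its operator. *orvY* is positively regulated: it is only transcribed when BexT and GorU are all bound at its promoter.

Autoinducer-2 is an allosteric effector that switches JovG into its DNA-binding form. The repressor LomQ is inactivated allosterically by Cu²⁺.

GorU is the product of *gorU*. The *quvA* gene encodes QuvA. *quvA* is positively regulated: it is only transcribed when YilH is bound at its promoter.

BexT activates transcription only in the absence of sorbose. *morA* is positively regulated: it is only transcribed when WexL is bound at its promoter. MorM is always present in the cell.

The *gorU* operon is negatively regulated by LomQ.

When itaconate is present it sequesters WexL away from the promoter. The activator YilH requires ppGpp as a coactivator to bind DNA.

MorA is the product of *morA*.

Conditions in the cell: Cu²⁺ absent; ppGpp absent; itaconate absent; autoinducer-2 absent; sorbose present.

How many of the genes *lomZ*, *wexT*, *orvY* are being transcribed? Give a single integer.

0

MorM is produced constitutively and is active.
Itaconate is absent, so WexL is active.
No repressor is bound and WexL is active, so *morA* is transcribed.
So MorA is produced and active.
With repressor MorM bound, *lomZ* is not transcribed.
→ *lomZ* is OFF.
Autoinducer-2 is absent, so JovG is inactive.
ppGpp is absent, so YilH is inactive.
Required activator YilH is absent, so *quvA* is not transcribed.
So QuvA is not produced.
No activator is available at the *wexT* promoter, so *wexT* is not transcribed.
→ *wexT* is OFF.
Sorbose is present, so BexT is inactive.
Cu²⁺ is absent, so LomQ is active.
With repressor LomQ bound, *gorU* is not transcribed.
So GorU is not produced.
Required activator BexT is absent, so *orvY* is not transcribed.
→ *orvY* is OFF.
0 of the 3 genes are transcribed.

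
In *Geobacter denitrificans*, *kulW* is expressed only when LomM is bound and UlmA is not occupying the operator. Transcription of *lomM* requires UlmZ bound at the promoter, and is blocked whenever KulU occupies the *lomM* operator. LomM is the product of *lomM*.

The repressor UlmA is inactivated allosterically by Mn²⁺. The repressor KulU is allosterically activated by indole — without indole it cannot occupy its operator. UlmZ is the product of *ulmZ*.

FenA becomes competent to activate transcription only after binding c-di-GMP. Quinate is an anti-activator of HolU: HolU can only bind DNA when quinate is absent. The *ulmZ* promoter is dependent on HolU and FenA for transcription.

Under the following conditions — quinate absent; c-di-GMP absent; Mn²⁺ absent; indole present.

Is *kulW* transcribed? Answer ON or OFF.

OFF

Quinate is absent, so HolU is active.
c-di-GMP is absent, so FenA is inactive.
Required activator FenA is absent, so *ulmZ* is not transcribed.
So UlmZ is not produced.
Indole is present, so KulU is active.
With repressor KulU bound, *lomM* is not transcribed.
So LomM is not produced.
Mn²⁺ is absent, so UlmA is active.
With repressor UlmA bound, *kulW* is not transcribed.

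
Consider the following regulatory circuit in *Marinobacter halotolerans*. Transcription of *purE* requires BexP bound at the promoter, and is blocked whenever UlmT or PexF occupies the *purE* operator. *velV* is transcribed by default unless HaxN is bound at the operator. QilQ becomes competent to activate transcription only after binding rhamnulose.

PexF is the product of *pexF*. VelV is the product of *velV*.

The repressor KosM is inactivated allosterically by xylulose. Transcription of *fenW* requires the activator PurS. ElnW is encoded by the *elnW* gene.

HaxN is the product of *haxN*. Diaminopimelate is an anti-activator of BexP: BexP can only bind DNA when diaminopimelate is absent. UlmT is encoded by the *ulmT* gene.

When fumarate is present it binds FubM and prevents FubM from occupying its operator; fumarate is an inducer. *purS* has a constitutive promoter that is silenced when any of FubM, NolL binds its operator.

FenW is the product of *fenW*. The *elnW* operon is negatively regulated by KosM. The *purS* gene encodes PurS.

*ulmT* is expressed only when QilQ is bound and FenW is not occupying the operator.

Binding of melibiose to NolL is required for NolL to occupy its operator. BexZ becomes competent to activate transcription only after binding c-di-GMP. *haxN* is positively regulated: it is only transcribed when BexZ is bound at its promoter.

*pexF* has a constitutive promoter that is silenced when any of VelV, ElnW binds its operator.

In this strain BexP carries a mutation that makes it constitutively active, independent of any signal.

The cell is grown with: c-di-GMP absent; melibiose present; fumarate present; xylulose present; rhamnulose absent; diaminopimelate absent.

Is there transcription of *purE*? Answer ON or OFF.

Fumarate is present, so FubM is inactive.
Melibiose is present, so NolL is active.
With repressor NolL bound, *purS* is not transcribed.
So PurS is not produced.
Required activator PurS is absent, so *fenW* is not transcribed.
So FenW is not produced.
Rhamnulose is absent, so QilQ is inactive.
Required activator QilQ is absent, so *ulmT* is not transcribed.
So UlmT is not produced.
BexP is constitutively active in this strain.
c-di-GMP is absent, so BexZ is inactive.
Required activator BexZ is absent, so *haxN* is not transcribed.
So HaxN is not produced.
With no repressor bound, *velV* is transcribed.
So VelV is produced and active.
Xylulose is present, so KosM is inactive.
With no repressor bound, *elnW* is transcribed.
So ElnW is produced and active.
With repressor VelV bound, *pexF* is not transcribed.
So PexF is not produced.
No repressor is bound and BexP is active, so *purE* is transcribed.

ON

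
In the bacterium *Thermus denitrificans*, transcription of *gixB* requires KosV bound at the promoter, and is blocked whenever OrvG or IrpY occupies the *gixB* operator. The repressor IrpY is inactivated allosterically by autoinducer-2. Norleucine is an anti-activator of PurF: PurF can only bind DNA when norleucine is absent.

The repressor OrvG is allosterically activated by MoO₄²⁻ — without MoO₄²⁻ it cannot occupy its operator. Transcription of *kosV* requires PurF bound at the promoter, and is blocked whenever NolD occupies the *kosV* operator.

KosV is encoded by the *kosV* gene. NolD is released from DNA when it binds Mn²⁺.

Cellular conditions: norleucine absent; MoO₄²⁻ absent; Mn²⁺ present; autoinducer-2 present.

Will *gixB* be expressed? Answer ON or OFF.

ON

MoO₄²⁻ is absent, so OrvG is inactive.
Autoinducer-2 is present, so IrpY is inactive.
Norleucine is absent, so PurF is active.
Mn²⁺ is present, so NolD is inactive.
No repressor is bound and PurF is active, so *kosV* is transcribed.
So KosV is produced and active.
No repressor is bound and KosV is active, so *gixB* is transcribed.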